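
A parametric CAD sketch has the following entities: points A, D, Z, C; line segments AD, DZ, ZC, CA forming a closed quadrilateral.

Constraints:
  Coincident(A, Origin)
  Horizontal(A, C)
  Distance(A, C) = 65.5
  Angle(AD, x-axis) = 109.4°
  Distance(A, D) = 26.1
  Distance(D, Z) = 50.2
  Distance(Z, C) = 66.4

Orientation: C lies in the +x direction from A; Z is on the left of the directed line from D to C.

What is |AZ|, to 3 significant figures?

63.9

Checks: |DZ| = 50.20 ✓; |ZC| = 66.40 ✓.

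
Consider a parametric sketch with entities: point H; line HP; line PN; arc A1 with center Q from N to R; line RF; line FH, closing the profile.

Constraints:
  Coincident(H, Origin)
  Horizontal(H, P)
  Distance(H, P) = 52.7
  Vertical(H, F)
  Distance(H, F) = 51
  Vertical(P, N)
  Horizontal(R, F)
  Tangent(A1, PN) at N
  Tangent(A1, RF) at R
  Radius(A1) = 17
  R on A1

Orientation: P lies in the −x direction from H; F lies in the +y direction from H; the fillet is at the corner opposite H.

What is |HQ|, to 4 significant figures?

49.30

H is at the origin; H and P share the same y with |HP| = 52.7 and P on the −x side, so P = (-52.70, 0.000). HF is vertical with |HF| = 51.0 and F on the +y side, so F = (0.000, 51.00). The virtual corner opposite H is at (-52.70, 51.00). The tangent condition forces QN to be normal to PN and the tangent condition forces QR to be normal to RF, with radius 17.0, so the center Q sits 17.0 in from both sides at Q = (-35.70, 34.00). Then |HQ| = |Q − H| = 49.30.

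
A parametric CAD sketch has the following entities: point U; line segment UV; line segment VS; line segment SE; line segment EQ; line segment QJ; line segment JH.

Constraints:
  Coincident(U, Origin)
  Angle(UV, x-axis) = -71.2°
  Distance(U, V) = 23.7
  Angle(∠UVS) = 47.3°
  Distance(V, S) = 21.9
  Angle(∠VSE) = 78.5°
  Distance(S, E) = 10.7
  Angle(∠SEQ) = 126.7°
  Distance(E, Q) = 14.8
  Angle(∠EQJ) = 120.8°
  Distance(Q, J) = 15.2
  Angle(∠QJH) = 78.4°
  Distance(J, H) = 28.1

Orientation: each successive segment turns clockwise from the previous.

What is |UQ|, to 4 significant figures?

9.718

U is at the origin; UV runs at -71.2° with length 23.7, so V = (7.638, -22.44). ∠UVS = 47.3° gives VS at 156.1° from the x-axis; with |VS| = 21.9, S = (-12.38, -13.56). ∠VSE = 78.5° gives SE at 54.60° from the x-axis; with |SE| = 10.7, E = (-6.186, -4.841). ∠SEQ = 126.7° gives EQ at 1.300° from the x-axis; with |EQ| = 14.8, Q = (8.610, -4.505). Then |UQ| = |Q − U| = 9.718.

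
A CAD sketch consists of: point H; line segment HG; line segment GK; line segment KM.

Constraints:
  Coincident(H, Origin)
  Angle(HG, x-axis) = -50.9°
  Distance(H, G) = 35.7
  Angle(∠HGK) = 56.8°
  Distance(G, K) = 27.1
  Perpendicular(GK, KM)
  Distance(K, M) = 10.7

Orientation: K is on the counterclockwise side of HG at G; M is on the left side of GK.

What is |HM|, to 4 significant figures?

20.61

∠HGK = 56.8°, so GK runs at -50.9° + (180° − 56.8°) = 72.30° from the x-axis; with |GK| = 27.1, K = G + 27.1·(cos 72.30°, sin 72.30°) = (30.75, -1.888). GK ⟂ KM; with |KM| = 10.7 on the left of GK, M = K + 10.7·(-0.9527, 0.3040) = (20.56, 1.365). Then |HM| = |M − H| = 20.61.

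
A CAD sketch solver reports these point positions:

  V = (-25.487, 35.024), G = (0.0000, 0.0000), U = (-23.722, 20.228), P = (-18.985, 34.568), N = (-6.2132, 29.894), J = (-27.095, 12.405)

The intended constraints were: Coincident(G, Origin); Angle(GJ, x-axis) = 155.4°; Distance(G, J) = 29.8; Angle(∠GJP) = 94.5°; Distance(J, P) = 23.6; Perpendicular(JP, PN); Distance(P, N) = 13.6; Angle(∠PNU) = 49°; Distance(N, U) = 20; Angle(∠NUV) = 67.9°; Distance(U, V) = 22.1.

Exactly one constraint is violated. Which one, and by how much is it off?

Distance(U, V) = 22.1 — off by 7.20.

G = (0.00, 0.00) ✓; GJ at 155.4° ✓; |GJ| = 29.80 ✓; ∠GJP = 94.50° ✓; |JP| = 23.60 ✓; ∠(JP, PN) = 90.00° ✓; |PN| = 13.60 ✓; ∠PNU = 49.00° ✓; |NU| = 20.00 ✓; ∠NUV = 67.90° ✓; |UV| = 14.90 ✗.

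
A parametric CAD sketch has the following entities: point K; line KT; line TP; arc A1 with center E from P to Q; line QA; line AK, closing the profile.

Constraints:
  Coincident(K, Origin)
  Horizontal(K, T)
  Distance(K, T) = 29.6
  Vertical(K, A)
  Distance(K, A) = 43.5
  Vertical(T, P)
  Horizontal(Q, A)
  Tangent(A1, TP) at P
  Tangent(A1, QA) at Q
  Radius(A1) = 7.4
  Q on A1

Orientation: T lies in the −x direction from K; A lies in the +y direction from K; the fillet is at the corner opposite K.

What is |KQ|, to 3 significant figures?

48.8

The virtual corner opposite K is at (-29.6, 43.5). Tangency of A1 to TP means the radius EP is perpendicular to TP and tangency of A1 to QA means the radius EQ is perpendicular to QA, with radius 7.4, so the center E sits 7.4 in from both sides at E = (-22.2, 36.1). That places the tangent points at P = (-29.6, 36.1) on TP and Q = (-22.2, 43.5) on QA. Then |KQ| = |Q − K| = 48.8.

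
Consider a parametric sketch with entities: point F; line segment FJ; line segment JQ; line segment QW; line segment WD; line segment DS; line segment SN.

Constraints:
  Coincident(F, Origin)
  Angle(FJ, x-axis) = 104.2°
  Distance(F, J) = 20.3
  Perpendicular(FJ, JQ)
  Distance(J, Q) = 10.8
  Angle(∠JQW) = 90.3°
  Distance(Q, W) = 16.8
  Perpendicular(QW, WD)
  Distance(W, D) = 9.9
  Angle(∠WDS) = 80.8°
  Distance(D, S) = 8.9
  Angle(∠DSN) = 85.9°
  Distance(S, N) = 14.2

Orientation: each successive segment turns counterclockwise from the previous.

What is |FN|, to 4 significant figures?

18.56

F is at the origin; FJ runs at 104.2° with length 20.3, so J = (-4.980, 19.68). The perpendicularity gives JQ at right angles to FJ, so JQ runs at -165.8°; with |JQ| = 10.8, Q = (-15.45, 17.03). ∠JQW = 90.3° gives QW at -76.10° from the x-axis; with |QW| = 16.8, W = (-11.41, 0.7224). QW ⟂ WD, so WD runs at 13.90°; with |WD| = 9.9, D = (-1.804, 3.101). ∠WDS = 80.8° gives DS at 113.1° from the x-axis; with |DS| = 8.9, S = (-5.296, 11.29). ∠DSN = 85.9° gives SN at -152.8° from the x-axis; with |SN| = 14.2, N = (-17.93, 4.796). Then |FN| = |N − F| = 18.56.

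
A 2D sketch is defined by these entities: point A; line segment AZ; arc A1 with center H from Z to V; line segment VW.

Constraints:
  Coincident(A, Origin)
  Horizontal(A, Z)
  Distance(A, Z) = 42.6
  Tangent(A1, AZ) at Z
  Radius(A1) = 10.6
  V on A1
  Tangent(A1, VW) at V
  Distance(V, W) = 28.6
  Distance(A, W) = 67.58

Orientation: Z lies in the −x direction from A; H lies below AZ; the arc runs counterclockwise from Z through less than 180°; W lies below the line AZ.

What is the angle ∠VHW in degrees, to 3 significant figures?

69.7°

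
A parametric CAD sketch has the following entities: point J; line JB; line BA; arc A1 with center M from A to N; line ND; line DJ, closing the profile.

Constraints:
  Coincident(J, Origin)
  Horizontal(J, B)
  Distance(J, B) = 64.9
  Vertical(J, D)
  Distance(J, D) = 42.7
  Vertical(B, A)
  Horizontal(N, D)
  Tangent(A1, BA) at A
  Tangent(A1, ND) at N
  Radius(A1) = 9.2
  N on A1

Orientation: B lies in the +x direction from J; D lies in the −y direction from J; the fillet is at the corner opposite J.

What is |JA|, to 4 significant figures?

73.04

J is at the origin; J and B share the same y with |JB| = 64.9 and B on the +x side, so B = (64.90, 0.000). J and D share the same x with |JD| = 42.7 and D on the −y side, so D = (0.000, -42.70). The virtual corner opposite J is at (64.90, -42.70). The tangent condition forces MA to be normal to BA and tangency of A1 to ND means the radius MN is perpendicular to ND, with radius 9.2, so the center M sits 9.2 in from both sides at M = (55.70, -33.50). That places the tangent points at A = (64.90, -33.50) on BA and N = (55.70, -42.70) on ND. Then |JA| = |A − J| = 73.04.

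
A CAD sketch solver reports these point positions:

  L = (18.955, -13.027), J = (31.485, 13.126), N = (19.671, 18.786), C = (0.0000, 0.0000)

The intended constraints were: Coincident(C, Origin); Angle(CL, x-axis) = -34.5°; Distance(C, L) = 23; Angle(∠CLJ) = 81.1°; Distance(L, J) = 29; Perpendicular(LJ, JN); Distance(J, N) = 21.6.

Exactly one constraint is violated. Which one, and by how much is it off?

Distance(J, N) = 21.6 — off by 8.50.

C = (0.00, 0.00) ✓; CL at -34.50° ✓; |CL| = 23.00 ✓; ∠CLJ = 81.10° ✓; |LJ| = 29.00 ✓; ∠(LJ, JN) = 90.00° ✓; |JN| = 13.10 ✗.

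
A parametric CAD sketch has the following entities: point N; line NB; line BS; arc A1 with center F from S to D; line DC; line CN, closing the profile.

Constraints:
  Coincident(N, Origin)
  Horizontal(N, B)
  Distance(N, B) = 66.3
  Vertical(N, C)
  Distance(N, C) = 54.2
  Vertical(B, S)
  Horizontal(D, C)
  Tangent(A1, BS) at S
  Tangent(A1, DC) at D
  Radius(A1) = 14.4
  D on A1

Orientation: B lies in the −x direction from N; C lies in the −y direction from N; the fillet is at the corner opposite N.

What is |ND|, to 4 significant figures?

75.04

N is at the origin; N and B share the same y with |NB| = 66.3 and B on the −x side, so B = (-66.30, 0.000). N and C share the same x with |NC| = 54.2 and C on the −y side, so C = (0.000, -54.20). The virtual corner opposite N is at (-66.30, -54.20). Since A1 is tangent to BS there, FS ⟂ BS and tangency of A1 to DC means the radius FD is perpendicular to DC, with radius 14.4, so the center F sits 14.4 in from both sides at F = (-51.90, -39.80). That places the tangent points at S = (-66.30, -39.80) on BS and D = (-51.90, -54.20) on DC. Then |ND| = |D − N| = 75.04.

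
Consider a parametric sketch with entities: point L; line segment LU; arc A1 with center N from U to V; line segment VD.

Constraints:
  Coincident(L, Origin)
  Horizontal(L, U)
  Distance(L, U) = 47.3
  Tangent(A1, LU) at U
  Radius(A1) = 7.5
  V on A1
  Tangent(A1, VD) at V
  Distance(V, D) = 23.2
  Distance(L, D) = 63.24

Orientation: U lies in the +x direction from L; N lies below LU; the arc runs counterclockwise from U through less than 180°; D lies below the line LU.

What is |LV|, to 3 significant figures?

43.1

L is at the origin; L and U share the same y with |LU| = 47.3 and U on the +x side, so U = (47.3, 0.00). The tangent condition forces NU to be normal to LU, so N = U + (0, -7.5) = (47.3, -7.50). Since NV ⟂ VD (tangency), |ND| = √(7.5² + 23.2²) = 24.4 regardless of where V sits on A1. So D lies on both circle(L, 63.24) and circle(N, 24.4); the below-LU intersection is D = (55.4, -30.5). V is the foot of the tangent from D: V = (41.3, -12.0).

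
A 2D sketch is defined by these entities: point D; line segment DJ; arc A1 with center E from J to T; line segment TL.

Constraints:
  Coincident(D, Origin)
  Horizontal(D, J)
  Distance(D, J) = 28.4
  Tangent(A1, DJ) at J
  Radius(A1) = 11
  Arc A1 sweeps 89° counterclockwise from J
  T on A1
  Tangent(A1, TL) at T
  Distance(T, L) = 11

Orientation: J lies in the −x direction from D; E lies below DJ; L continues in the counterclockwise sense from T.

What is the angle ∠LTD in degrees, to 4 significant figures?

106.3°

D is at the origin; D and J share the same y with |DJ| = 28.4 and J on the −x side, so J = (-28.40, 0.000). The tangent condition forces EJ to be normal to DJ, so E = J + (0, -11) = (-28.40, -11.00). On A1, J sits at bearing 90° from E; an 89° counterclockwise sweep puts T at bearing 179°, so T = E + 11.0·(cos 179°, sin 179°) = (-39.40, -10.81). The tangent condition forces ET to be normal to TL, so TL runs along (−sin 179°, cos 179°); with |TL| = 11.0, L = (-39.59, -21.81). Then cos ∠LTD = TL·TD / (|TL||TD|), giving 106.3°.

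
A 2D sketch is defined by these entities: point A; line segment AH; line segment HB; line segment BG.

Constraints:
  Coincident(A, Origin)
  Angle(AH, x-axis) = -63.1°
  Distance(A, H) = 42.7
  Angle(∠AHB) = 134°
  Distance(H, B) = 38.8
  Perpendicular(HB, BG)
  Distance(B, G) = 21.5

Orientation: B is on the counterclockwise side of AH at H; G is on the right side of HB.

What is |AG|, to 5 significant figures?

86.102

A is at the origin; AH runs at -63.1° with length 42.7, so H = 42.7·(cos -63.1°, sin -63.1°) = (19.319, -38.080). ∠AHB = 134.0°, so HB runs at -63.1° + (180° − 134.0°) = -17.100° from the x-axis; with |HB| = 38.8, B = H + 38.8·(cos -17.100°, sin -17.100°) = (56.404, -49.489). HB is perpendicular to BG; with |BG| = 21.5 on the right of HB, G = B + 21.5·(-0.29404, -0.95579) = (50.082, -70.038). Then |AG| = |G − A| = 86.102.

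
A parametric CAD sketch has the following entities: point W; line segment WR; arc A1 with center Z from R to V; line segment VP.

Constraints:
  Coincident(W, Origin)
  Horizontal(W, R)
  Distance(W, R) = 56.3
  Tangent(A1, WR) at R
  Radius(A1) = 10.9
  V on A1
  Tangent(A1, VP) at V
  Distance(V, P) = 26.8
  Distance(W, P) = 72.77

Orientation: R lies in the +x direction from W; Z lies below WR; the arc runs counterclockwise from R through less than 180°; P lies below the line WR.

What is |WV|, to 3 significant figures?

49.9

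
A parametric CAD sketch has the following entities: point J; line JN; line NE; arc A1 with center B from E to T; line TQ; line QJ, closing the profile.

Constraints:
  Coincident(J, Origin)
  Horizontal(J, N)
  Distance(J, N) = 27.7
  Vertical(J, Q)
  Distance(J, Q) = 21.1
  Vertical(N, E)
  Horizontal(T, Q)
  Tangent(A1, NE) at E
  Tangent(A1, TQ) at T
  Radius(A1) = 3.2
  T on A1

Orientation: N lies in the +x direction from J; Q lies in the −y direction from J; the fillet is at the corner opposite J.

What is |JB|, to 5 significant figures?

30.342

J is at the origin; JN is horizontal with |JN| = 27.7 and N on the +x side, so N = (27.700, 0.0000). J and Q share the same x with |JQ| = 21.1 and Q on the −y side, so Q = (0.0000, -21.100). The virtual corner opposite J is at (27.700, -21.100). Since A1 is tangent to NE there, BE ⟂ NE and tangency of A1 to TQ means the radius BT is perpendicular to TQ, with radius 3.2, so the center B sits 3.2 in from both sides at B = (24.500, -17.900). Then |JB| = |B − J| = 30.342.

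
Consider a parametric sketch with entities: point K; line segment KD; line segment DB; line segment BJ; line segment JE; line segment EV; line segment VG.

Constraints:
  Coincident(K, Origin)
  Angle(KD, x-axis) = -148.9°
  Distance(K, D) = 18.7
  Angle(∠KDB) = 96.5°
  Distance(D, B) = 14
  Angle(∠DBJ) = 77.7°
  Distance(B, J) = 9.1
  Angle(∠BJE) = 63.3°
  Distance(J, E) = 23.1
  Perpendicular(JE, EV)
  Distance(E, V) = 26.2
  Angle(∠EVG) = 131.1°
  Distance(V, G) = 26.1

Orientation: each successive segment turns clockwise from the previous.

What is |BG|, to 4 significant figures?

35.23

JE is perpendicular to EV, so EV runs at 178.6°; with |EV| = 26.2, V = (-43.08, -17.13). ∠EVG = 131.1° gives VG at 129.7° from the x-axis; with |VG| = 26.1, G = (-59.76, 2.950). Then |BG| = |G − B| = 35.23.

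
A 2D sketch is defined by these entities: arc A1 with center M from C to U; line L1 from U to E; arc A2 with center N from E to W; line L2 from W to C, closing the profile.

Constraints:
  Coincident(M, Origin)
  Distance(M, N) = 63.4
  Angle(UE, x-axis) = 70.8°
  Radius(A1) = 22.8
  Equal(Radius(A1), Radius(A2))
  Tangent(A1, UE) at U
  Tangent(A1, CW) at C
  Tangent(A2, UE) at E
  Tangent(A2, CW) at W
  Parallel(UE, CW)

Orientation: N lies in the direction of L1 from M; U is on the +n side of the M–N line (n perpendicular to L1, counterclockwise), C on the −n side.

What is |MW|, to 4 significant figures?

67.38

The slot axis is L1's direction at 70.8°, so u = (cos 70.8°, sin 70.8°) = (0.3289, 0.9444) and n = (−sin 70.8°, cos 70.8°) = (-0.9444, 0.3289). M is at the origin and N lies 63.4 along u from M, so N = 63.4·u = (20.85, 59.87). Tangency of A1 to both parallel lines with radius 22.8 puts U and C at M ± 22.8·n: U = (-21.53, 7.498), C = (21.53, -7.498). Equal radii place E and W the same way about N: E = N + 22.8·n = (-0.6816, 67.37), W = N − 22.8·n = (42.38, 52.38). Then |MW| = |W − M| = 67.38.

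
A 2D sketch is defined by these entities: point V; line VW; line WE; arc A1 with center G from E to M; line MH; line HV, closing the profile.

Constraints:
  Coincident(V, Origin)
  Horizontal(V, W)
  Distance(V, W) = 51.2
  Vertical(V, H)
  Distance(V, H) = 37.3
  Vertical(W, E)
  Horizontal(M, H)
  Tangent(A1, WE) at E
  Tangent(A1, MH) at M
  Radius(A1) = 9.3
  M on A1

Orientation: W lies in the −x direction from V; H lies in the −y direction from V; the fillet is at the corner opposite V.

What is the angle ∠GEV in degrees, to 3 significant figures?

28.7°

The virtual corner opposite V is at (-51.2, -37.3). Since A1 is tangent to WE there, GE ⟂ WE and since A1 is tangent to MH there, GM ⟂ MH, with radius 9.3, so the center G sits 9.3 in from both sides at G = (-41.9, -28.0). That places the tangent points at E = (-51.2, -28.0) on WE and M = (-41.9, -37.3) on MH. Then cos ∠GEV = EG·EV / (|EG||EV|), giving 28.7°.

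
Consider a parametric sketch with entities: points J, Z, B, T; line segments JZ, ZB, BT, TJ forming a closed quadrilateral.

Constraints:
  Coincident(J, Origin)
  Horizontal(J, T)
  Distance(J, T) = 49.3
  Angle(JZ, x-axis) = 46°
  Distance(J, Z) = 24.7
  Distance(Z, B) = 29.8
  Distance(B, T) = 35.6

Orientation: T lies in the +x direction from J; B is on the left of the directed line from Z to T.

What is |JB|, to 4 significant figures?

54.24

Checks: |ZB| = 29.80 ✓; |BT| = 35.60 ✓.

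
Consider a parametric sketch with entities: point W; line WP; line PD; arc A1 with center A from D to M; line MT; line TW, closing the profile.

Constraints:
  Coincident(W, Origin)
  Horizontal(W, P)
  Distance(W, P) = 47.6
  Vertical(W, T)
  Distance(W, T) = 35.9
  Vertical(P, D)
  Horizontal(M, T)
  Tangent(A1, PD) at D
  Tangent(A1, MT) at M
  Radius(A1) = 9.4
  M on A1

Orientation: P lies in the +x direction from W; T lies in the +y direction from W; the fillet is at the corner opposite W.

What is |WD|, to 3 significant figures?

54.5

W is at the origin; W and P share the same y with |WP| = 47.6 and P on the +x side, so P = (47.6, 0.00). WT is vertical with |WT| = 35.9 and T on the +y side, so T = (0.00, 35.9). The virtual corner opposite W is at (47.6, 35.9). A1 meets PD tangentially, so AD is at right angles to PD and A1 meets MT tangentially, so AM is at right angles to MT, with radius 9.4, so the center A sits 9.4 in from both sides at A = (38.2, 26.5). That places the tangent points at D = (47.6, 26.5) on PD and M = (38.2, 35.9) on MT. Then |WD| = |D − W| = 54.5.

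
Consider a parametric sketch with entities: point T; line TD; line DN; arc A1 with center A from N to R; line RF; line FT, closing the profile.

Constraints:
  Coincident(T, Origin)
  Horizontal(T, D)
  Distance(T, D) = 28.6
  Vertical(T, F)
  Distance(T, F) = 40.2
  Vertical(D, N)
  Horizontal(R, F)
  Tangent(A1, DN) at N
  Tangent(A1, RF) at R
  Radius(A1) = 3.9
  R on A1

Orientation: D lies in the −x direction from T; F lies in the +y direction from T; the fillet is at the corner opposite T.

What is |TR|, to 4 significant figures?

47.18

The virtual corner opposite T is at (-28.60, 40.20). The tangent condition forces AN to be normal to DN and tangency of A1 to RF means the radius AR is perpendicular to RF, with radius 3.9, so the center A sits 3.9 in from both sides at A = (-24.70, 36.30). That places the tangent points at N = (-28.60, 36.30) on DN and R = (-24.70, 40.20) on RF. Then |TR| = |R − T| = 47.18.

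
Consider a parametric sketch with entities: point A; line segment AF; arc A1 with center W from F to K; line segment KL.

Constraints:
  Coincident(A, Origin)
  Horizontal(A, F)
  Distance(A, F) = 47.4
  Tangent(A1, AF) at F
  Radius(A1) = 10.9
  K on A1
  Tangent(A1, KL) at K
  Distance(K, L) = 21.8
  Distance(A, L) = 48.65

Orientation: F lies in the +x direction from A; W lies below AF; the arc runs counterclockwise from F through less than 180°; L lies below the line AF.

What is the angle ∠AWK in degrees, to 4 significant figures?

12.09°

Checks: |WK| = 10.90 ✓; ∠(WK, KL) = 90.00° ✓; |KL| = 21.80 ✓; |AL| = 48.65 ✓.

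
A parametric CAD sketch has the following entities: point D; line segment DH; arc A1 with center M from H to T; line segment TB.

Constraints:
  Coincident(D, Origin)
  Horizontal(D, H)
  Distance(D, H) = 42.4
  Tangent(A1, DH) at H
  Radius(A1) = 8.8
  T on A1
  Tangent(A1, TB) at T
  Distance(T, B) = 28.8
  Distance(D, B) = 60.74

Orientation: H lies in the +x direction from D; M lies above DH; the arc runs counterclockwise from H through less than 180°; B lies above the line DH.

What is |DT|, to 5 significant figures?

52.091

Checks: ∠(MH, HD) = 90.00° ✓; |MT| = 8.800 ✓; ∠(MT, TB) = 90.00° ✓; |TB| = 28.80 ✓; |DB| = 60.74 ✓.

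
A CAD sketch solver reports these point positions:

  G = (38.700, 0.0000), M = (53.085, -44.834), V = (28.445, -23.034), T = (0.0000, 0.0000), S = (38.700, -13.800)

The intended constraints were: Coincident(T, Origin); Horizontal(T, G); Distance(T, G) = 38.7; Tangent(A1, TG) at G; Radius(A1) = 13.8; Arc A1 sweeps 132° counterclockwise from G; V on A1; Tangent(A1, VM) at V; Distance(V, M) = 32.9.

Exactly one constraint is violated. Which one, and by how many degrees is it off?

Tangent(A1, VM) at V — off by 6.50°.

T = (0.00, 0.00) ✓; T.y = 0.00, G.y = 0.00 ✓; |TG| = 38.70 ✓; ∠(SG, GT) = 90.00° ✓; |SG| = 13.80 ✓; bearing(S→V) − bearing(S→G) = 132.0° ✓; |SV| = 13.80 ✓; ∠(SV, VM) = 83.50° ✗; |VM| = 32.90 ✓.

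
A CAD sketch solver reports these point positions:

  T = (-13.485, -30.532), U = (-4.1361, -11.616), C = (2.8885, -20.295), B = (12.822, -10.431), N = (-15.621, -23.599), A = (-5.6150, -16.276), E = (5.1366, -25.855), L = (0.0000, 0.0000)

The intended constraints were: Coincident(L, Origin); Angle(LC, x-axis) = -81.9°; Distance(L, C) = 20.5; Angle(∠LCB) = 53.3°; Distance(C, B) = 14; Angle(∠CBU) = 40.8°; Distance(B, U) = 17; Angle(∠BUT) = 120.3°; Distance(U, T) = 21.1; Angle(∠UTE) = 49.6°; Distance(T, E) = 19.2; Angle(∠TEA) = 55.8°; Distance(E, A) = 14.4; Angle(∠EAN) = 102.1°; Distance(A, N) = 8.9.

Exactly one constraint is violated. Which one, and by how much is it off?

Distance(A, N) = 8.9 — off by 3.50.

L = (0.00, 0.00) ✓; LC at -81.90° ✓; |LC| = 20.50 ✓; ∠LCB = 53.30° ✓; |CB| = 14.00 ✓; ∠CBU = 40.80° ✓; |BU| = 17.00 ✓; ∠BUT = 120.3° ✓; |UT| = 21.10 ✓; ∠UTE = 49.60° ✓; |TE| = 19.20 ✓; ∠TEA = 55.80° ✓; |EA| = 14.40 ✓; ∠EAN = 102.1° ✓; |AN| = 12.40 ✗.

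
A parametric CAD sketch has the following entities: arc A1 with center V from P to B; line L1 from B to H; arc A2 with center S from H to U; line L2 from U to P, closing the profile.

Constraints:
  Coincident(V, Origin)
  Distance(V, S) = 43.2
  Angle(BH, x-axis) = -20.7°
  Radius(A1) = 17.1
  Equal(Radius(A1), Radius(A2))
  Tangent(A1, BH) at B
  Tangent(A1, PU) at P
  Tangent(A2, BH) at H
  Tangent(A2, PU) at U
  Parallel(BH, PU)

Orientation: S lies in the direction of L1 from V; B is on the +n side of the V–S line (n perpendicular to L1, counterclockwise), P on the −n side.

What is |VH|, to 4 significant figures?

46.46

The slot axis is L1's direction at -20.7°, so u = (cos -20.7°, sin -20.7°) = (0.9354, -0.3535) and n = (−sin -20.7°, cos -20.7°) = (0.3535, 0.9354). V is at the origin and S lies 43.2 along u from V, so S = 43.2·u = (40.41, -15.27). Tangency of A1 to both parallel lines with radius 17.1 puts B and P at V ± 17.1·n: B = (6.044, 16.00), P = (-6.044, -16.00). Equal radii place H and U the same way about S: H = S + 17.1·n = (46.46, 0.7260), U = S − 17.1·n = (34.37, -31.27). Then |VH| = |H − V| = 46.46.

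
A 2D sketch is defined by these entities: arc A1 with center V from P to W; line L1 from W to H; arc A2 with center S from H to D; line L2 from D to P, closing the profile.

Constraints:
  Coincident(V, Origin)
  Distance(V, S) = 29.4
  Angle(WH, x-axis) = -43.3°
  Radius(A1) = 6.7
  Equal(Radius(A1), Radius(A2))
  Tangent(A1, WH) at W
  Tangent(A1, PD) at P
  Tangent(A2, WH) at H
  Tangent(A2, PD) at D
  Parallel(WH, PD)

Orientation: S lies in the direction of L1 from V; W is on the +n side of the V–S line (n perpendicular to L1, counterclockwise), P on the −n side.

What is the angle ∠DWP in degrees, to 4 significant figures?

65.50°

Tangency of A1 to both parallel lines with radius 6.7 puts W and P at V ± 6.7·n: W = (4.595, 4.876), P = (-4.595, -4.876). Equal radii place H and D the same way about S: H = S + 6.7·n = (25.99, -15.29), D = S − 6.7·n = (16.80, -25.04). Then cos ∠DWP = WD·WP / (|WD||WP|), giving 65.50°.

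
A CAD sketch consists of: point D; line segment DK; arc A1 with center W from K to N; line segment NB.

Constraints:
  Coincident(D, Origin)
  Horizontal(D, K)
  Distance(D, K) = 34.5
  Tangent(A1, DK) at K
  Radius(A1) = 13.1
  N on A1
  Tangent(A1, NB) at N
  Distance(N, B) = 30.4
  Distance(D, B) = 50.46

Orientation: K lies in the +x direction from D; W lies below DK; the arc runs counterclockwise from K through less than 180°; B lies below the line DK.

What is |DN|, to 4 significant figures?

25.69

D is at the origin; D and K share the same y with |DK| = 34.5 and K on the +x side, so K = (34.50, 0.000). Since A1 is tangent to DK there, WK ⟂ DK, so W = K + (0, -13.1) = (34.50, -13.10). Since WN ⟂ NB (tangency), |WB| = √(13.1² + 30.4²) = 33.10 regardless of where N sits on A1. So B lies on both circle(D, 50.46) and circle(W, 33.10); the below-DK intersection is B = (23.88, -44.45). N is the foot of the tangent from B: N = (21.44, -14.15).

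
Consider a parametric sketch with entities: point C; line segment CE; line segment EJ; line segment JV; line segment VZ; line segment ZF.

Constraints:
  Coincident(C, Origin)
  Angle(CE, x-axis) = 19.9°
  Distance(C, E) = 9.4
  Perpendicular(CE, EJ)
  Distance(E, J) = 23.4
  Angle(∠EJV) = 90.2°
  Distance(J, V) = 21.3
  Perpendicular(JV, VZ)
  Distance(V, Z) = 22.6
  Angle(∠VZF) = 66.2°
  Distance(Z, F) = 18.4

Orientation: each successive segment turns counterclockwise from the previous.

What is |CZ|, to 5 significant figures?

12.011

C is at the origin; CE runs at 19.9° with length 9.4, so E = (8.8387, 3.1996). The perpendicularity gives EJ at right angles to CE, so EJ runs at 109.90°; with |EJ| = 23.4, J = (0.87383, 25.202). ∠EJV = 90.2° gives JV at -160.30° from the x-axis; with |JV| = 21.3, V = (-19.179, 18.022). The perpendicularity gives VZ at right angles to JV, so VZ runs at -70.300°; with |VZ| = 22.6, Z = (-11.561, -3.2551). Then |CZ| = |Z − C| = 12.011.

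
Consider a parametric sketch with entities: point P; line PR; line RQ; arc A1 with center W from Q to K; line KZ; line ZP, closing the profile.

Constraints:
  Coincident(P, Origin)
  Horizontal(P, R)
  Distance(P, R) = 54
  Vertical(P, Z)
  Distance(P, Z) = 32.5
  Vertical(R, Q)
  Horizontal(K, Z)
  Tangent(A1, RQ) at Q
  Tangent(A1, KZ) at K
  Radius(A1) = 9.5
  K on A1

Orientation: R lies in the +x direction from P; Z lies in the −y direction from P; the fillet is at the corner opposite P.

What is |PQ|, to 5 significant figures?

58.694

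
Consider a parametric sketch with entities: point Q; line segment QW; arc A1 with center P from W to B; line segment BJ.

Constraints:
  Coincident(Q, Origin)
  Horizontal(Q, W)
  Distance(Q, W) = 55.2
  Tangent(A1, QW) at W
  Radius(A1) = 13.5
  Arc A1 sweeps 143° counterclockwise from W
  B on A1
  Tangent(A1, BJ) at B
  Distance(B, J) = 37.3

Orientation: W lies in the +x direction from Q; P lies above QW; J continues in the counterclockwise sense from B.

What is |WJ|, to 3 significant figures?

51.5

On A1, W sits at bearing -90° from P; a 143° counterclockwise sweep puts B at bearing 53°, so B = P + 13.5·(cos 53°, sin 53°) = (63.3, 24.3). A1 meets BJ tangentially, so PB is at right angles to BJ, so BJ runs along (−sin 53°, cos 53°); with |BJ| = 37.3, J = (33.5, 46.7). Then |WJ| = |J − W| = 51.5.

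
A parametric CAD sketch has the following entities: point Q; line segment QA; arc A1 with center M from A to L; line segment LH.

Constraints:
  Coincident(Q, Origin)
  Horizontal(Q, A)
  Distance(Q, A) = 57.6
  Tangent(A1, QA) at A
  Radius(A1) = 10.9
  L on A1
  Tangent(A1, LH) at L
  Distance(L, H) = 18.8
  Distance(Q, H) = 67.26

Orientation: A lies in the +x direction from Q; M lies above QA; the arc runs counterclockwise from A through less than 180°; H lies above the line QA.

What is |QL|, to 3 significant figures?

69.2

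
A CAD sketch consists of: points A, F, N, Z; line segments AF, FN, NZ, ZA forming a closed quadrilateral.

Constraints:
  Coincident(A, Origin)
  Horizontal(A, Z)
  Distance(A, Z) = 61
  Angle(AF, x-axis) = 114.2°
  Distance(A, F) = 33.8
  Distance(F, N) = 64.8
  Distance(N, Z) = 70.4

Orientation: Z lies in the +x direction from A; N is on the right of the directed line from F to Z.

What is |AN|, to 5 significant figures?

32.773

Checks: |FN| = 64.80 ✓; |NZ| = 70.40 ✓.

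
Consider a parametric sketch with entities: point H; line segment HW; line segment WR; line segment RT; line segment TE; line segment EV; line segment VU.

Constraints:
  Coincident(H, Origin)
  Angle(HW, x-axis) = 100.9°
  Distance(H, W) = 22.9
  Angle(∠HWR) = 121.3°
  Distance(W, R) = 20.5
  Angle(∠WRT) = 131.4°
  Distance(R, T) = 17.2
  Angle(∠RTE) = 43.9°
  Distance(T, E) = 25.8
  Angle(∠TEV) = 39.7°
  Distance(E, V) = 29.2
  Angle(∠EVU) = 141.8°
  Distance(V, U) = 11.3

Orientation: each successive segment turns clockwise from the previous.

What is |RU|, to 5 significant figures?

21.533

H is at the origin; HW runs at 100.9° with length 22.9, so W = (-4.3303, 22.487). ∠HWR = 121.3° gives WR at 42.200° from the x-axis; with |WR| = 20.5, R = (10.856, 36.257). ∠WRT = 131.4° gives RT at -6.4000° from the x-axis; with |RT| = 17.2, T = (27.949, 34.340). ∠RTE = 43.9° gives TE at -142.50° from the x-axis; with |TE| = 25.8, E = (7.4805, 18.634). ∠TEV = 39.7° gives EV at 77.200° from the x-axis; with |EV| = 29.2, V = (13.950, 47.108). ∠EVU = 141.8° gives VU at 39.000° from the x-axis; with |VU| = 11.3, U = (22.731, 54.219). Then |RU| = |U − R| = 21.533.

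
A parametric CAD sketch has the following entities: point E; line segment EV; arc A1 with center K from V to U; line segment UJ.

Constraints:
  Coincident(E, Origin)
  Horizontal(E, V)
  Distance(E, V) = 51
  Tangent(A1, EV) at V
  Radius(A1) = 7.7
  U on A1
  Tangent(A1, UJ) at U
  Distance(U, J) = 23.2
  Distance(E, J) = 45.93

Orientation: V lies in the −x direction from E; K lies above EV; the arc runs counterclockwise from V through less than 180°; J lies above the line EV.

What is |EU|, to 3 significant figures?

44.0

Checks: |KU| = 7.700 ✓; ∠(KU, UJ) = 90.00° ✓; |UJ| = 23.20 ✓; |EJ| = 45.93 ✓.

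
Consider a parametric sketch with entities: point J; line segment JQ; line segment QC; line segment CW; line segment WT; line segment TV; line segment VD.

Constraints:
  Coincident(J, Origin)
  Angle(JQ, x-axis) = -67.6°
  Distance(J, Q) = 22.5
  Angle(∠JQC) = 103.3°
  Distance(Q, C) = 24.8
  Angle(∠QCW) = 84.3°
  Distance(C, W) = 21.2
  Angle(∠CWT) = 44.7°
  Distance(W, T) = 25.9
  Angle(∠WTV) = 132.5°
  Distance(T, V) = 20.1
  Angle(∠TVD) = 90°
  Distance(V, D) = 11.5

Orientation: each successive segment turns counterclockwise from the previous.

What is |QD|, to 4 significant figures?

26.95

J is at the origin; JQ runs at -67.6° with length 22.5, so Q = (8.574, -20.80). ∠JQC = 103.3° gives QC at 9.100° from the x-axis; with |QC| = 24.8, C = (33.06, -16.88). ∠QCW = 84.3° gives CW at 104.8° from the x-axis; with |CW| = 21.2, W = (27.65, 3.617). ∠CWT = 44.7° gives WT at -119.9° from the x-axis; with |WT| = 25.9, T = (14.74, -18.84). ∠WTV = 132.5° gives TV at -72.40° from the x-axis; with |TV| = 20.1, V = (20.81, -38.00). ∠TVD = 90.0° gives VD at 17.60° from the x-axis; with |VD| = 11.5, D = (31.77, -34.52). Then |QD| = |D − Q| = 26.95.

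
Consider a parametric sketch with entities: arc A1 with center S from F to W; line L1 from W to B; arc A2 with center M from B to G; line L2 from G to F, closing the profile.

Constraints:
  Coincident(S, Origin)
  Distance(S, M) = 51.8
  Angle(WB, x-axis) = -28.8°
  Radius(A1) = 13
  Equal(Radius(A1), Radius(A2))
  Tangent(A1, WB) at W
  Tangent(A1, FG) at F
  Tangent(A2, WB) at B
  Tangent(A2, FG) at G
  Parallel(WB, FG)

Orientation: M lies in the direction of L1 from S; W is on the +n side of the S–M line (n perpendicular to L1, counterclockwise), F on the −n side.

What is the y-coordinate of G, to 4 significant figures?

-36.35

The slot axis is L1's direction at -28.8°, so u = (cos -28.8°, sin -28.8°) = (0.8763, -0.4818) and n = (−sin -28.8°, cos -28.8°) = (0.4818, 0.8763). S is at the origin and M lies 51.8 along u from S, so M = 51.8·u = (45.39, -24.95). Tangency of A1 to both parallel lines with radius 13.0 puts W and F at S ± 13.0·n: W = (6.263, 11.39), F = (-6.263, -11.39). Equal radii place B and G the same way about M: B = M + 13.0·n = (51.66, -13.56), G = M − 13.0·n = (39.13, -36.35). So G.y = -36.35.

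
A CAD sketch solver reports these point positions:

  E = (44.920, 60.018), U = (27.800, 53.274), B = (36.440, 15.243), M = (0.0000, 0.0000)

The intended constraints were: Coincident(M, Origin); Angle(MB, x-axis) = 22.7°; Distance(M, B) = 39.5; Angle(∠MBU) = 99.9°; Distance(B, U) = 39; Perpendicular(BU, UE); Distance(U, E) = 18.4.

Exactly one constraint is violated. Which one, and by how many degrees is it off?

Perpendicular(BU, UE) — off by 8.70°.

M = (0.00, 0.00) ✓; MB at 22.70° ✓; |MB| = 39.50 ✓; ∠MBU = 99.90° ✓; |BU| = 39.00 ✓; ∠(BU, UE) = 81.30° ✗; |UE| = 18.40 ✓.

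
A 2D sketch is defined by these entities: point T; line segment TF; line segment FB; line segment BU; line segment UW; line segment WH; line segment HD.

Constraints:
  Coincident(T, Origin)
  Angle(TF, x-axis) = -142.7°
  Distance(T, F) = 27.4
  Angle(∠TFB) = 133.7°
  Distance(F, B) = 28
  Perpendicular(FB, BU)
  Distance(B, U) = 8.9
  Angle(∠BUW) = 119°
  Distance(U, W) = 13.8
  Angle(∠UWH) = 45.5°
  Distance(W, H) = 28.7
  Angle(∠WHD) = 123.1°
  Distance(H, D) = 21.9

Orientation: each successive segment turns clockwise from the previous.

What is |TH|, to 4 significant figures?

53.15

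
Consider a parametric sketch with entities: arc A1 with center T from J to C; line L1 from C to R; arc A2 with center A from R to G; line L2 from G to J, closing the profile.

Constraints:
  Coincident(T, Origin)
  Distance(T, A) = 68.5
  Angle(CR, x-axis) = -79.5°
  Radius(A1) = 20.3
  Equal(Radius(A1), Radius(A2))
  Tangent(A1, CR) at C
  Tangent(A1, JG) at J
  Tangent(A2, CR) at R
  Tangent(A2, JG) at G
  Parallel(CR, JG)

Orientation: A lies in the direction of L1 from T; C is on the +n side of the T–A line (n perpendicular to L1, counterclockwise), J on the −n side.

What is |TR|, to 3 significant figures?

71.4

The slot axis is L1's direction at -79.5°, so u = (cos -79.5°, sin -79.5°) = (0.182, -0.983) and n = (−sin -79.5°, cos -79.5°) = (0.983, 0.182). T is at the origin and A lies 68.5 along u from T, so A = 68.5·u = (12.5, -67.4). Tangency of A1 to both parallel lines with radius 20.3 puts C and J at T ± 20.3·n: C = (20.0, 3.70), J = (-20.0, -3.70). Equal radii place R and G the same way about A: R = A + 20.3·n = (32.4, -63.7), G = A − 20.3·n = (-7.48, -71.1). Then |TR| = |R − T| = 71.4.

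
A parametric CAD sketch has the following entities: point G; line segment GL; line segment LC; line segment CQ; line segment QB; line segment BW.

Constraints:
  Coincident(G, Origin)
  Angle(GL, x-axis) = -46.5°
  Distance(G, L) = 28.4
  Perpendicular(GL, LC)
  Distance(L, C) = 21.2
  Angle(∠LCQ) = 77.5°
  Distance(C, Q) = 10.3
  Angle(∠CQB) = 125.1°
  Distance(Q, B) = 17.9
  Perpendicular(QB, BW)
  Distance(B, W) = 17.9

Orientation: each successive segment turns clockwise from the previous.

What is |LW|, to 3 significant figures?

4.45

∠CQB = 125.1° gives QB at 66.1° from the x-axis; with |QB| = 17.9, B = (6.12, -10.0). QB ⟂ BW, so BW runs at -23.9°; with |BW| = 17.9, W = (22.5, -17.3). Then |LW| = |W − L| = 4.45.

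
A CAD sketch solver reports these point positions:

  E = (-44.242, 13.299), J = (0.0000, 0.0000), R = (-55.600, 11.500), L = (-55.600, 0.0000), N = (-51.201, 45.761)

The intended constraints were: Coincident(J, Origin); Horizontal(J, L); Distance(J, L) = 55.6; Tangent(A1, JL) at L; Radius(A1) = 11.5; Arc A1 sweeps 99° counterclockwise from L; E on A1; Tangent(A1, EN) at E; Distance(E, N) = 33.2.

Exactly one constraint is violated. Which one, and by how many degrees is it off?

Tangent(A1, EN) at E — off by 3.10°.

J = (0.00, 0.00) ✓; J.y = 0.00, L.y = 0.00 ✓; |JL| = 55.60 ✓; ∠(RL, LJ) = 90.00° ✓; |RL| = 11.50 ✓; bearing(R→E) − bearing(R→L) = 99.00° ✓; |RE| = 11.50 ✓; ∠(RE, EN) = 86.90° ✗; |EN| = 33.20 ✓.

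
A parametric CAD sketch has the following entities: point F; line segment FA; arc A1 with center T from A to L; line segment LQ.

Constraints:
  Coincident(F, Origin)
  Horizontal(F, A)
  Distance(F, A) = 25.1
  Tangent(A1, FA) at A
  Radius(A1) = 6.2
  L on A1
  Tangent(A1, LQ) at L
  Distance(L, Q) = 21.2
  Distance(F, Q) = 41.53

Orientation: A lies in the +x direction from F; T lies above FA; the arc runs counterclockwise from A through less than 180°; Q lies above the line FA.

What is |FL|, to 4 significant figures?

31.92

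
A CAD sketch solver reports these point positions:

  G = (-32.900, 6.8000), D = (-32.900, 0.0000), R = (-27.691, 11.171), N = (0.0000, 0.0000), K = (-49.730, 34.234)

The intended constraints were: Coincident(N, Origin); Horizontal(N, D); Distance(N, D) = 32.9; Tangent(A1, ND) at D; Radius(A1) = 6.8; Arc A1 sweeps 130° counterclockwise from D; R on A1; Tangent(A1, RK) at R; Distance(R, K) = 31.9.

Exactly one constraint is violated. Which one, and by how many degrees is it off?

Tangent(A1, RK) at R — off by 3.70°.

N = (0.00, 0.00) ✓; N.y = 0.00, D.y = 0.00 ✓; |ND| = 32.90 ✓; ∠(GD, DN) = 90.00° ✓; |GD| = 6.800 ✓; bearing(G→R) − bearing(G→D) = 130.0° ✓; |GR| = 6.800 ✓; ∠(GR, RK) = 86.30° ✗; |RK| = 31.90 ✓.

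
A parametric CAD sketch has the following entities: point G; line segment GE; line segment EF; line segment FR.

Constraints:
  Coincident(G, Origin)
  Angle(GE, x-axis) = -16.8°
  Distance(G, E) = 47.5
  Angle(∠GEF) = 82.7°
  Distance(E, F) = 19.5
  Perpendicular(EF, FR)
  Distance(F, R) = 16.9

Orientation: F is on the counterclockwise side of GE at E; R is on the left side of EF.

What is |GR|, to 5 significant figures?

33.079

G is at the origin; GE runs at -16.8° with length 47.5, so E = 47.5·(cos -16.8°, sin -16.8°) = (45.473, -13.729). ∠GEF = 82.7°, so EF runs at -16.8° + (180° − 82.7°) = 80.500° from the x-axis; with |EF| = 19.5, F = E + 19.5·(cos 80.500°, sin 80.500°) = (48.691, 5.5036). EF ⟂ FR; with |FR| = 16.9 on the left of EF, R = F + 16.9·(-0.98629, 0.16505) = (32.023, 8.2929). Then |GR| = |R − G| = 33.079.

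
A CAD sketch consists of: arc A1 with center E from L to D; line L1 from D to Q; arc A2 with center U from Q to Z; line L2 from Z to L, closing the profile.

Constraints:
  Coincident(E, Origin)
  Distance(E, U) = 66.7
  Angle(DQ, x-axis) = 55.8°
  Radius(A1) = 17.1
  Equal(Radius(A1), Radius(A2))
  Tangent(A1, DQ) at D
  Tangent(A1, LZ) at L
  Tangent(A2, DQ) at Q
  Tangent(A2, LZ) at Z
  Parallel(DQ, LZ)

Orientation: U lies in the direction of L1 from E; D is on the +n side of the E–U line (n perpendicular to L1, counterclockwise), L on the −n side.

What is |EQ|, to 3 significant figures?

68.9

Tangency of A1 to both parallel lines with radius 17.1 puts D and L at E ± 17.1·n: D = (-14.1, 9.61), L = (14.1, -9.61). Equal radii place Q and Z the same way about U: Q = U + 17.1·n = (23.3, 64.8), Z = U − 17.1·n = (51.6, 45.6). Then |EQ| = |Q − E| = 68.9.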